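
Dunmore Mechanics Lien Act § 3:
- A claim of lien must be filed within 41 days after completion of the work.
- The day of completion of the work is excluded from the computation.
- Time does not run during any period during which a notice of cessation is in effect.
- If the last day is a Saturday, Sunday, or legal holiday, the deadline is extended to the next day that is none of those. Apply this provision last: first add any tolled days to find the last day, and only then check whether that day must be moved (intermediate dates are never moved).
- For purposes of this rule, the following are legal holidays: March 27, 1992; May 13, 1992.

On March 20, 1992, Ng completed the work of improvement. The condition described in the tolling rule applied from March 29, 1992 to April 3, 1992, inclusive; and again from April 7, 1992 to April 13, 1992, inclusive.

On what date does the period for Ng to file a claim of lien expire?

May 14, 1992

41 days after March 20, 1992 is April 30, 1992.
From March 29, 1992 through April 3, 1992 inclusive is 6 days; tolling adds 6 days: April 30, 1992 + 6 days = May 6, 1992.
From April 7, 1992 through April 13, 1992 inclusive is 7 days; tolling adds 7 days: May 6, 1992 + 7 days = May 13, 1992.
May 13, 1992 is a listed holiday. The next qualifying day is May 14, 1992.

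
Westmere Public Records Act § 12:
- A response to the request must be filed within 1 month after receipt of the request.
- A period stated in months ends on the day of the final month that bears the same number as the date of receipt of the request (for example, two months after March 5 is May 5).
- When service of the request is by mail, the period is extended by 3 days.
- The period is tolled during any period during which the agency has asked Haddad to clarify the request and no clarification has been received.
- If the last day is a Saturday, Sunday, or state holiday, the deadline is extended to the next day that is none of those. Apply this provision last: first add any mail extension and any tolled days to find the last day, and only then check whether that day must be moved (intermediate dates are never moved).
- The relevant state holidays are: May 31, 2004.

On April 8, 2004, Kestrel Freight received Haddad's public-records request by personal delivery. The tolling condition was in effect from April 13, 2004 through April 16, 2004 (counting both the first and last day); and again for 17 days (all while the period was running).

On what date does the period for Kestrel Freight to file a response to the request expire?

June 1, 2004

1 month after April 8, 2004 is May 8, 2004.
Service was not by mail, so no mail extension applies.
From April 13, 2004 through April 16, 2004 inclusive is 4 days; tolling adds 4 days: May 8, 2004 + 4 days = May 12, 2004.
Tolling adds 17 days: May 12, 2004 + 17 days = May 29, 2004.
May 29, 2004 is Saturday; May 30, 2004 is Sunday; May 31, 2004 is a listed holiday. The next qualifying day is June 1, 2004.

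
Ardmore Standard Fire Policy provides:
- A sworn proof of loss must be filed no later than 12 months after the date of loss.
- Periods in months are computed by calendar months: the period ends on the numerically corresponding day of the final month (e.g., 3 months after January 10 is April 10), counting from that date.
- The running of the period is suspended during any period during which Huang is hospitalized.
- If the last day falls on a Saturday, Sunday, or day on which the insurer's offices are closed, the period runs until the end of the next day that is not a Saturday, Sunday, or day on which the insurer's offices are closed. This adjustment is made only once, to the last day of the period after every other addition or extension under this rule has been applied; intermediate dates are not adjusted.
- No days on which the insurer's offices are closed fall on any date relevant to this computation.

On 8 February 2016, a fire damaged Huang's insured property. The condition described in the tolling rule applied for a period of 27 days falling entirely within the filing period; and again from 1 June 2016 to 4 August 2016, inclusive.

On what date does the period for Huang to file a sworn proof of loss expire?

12 months after 8 February 2016 is February 8, 2017.
Tolling adds 27 days: February 8, 2017 + 27 days = March 7, 2017.
From June 1, 2016 through August 4, 2016 inclusive is 65 days; tolling adds 65 days: March 7, 2017 + 65 days = May 11, 2017.
May 11, 2017 is a Thursday and not a day on which the insurer's offices are closed, so no extension applies.

May 11, 2017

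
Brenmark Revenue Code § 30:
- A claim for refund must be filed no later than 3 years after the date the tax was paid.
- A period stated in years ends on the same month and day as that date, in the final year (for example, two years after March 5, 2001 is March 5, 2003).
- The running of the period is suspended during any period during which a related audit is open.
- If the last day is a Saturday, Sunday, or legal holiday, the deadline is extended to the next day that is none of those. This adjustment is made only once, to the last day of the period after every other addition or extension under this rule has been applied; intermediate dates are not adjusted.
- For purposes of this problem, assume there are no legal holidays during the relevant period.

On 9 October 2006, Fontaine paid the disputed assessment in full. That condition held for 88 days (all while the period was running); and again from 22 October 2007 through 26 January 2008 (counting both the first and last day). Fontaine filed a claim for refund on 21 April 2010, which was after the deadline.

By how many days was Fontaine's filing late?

3 years after 9 October 2006 is October 9, 2009.
Tolling adds 88 days: October 9, 2009 + 88 days = January 5, 2010.
From October 22, 2007 through January 26, 2008 inclusive is 97 days; tolling adds 97 days: January 5, 2010 + 97 days = April 12, 2010.
April 12, 2010 is a Monday and not a legal holiday, so no extension applies.
The deadline is April 12, 2010; from April 12, 2010 to April 21, 2010 is 9 days.

9 days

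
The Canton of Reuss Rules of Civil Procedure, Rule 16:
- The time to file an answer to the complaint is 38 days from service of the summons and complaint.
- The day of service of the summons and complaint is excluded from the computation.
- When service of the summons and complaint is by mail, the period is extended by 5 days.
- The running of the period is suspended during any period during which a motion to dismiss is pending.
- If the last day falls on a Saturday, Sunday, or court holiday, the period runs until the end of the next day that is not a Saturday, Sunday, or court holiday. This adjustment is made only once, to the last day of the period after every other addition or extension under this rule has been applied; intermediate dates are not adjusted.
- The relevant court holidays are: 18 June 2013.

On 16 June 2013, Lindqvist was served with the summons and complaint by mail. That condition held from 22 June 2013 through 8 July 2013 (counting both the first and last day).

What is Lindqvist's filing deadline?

August 15, 2013

38 days after 16 June 2013 is July 24, 2013.
Service was by mail, adding 5 days: July 24, 2013 + 5 days = July 29, 2013.
From June 22, 2013 through July 8, 2013 inclusive is 17 days; tolling adds 17 days: July 29, 2013 + 17 days = August 15, 2013.
August 15, 2013 is a Thursday and not a court holiday, so no extension applies.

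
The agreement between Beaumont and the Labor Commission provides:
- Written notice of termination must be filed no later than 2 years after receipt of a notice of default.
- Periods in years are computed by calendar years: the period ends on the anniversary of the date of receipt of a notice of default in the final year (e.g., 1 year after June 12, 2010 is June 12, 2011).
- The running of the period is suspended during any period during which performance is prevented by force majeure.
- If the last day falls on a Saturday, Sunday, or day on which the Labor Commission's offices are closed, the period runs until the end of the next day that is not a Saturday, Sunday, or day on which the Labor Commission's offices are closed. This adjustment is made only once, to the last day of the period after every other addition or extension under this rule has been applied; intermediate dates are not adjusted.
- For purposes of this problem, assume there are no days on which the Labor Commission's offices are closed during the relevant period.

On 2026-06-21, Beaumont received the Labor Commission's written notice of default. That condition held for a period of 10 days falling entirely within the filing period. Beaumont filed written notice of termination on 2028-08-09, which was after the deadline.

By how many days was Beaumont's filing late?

2 years after 2026-06-21 is June 21, 2028.
Tolling adds 10 days: June 21, 2028 + 10 days = July 1, 2028.
July 1, 2028 is Saturday; July 2, 2028 is Sunday. The next qualifying day is July 3, 2028.
The deadline is July 3, 2028; from July 3, 2028 to August 9, 2028 is 37 days.

37 days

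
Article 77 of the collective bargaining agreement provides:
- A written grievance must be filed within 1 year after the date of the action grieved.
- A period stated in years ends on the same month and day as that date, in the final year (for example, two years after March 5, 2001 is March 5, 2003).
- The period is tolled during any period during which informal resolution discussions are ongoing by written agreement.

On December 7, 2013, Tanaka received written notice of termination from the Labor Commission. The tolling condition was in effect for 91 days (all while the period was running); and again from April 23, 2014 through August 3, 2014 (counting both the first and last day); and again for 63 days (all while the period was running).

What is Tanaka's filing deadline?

1 year after December 7, 2013 is December 7, 2014.
Tolling adds 91 days: December 7, 2014 + 91 days = March 8, 2015.
From April 23, 2014 through August 3, 2014 inclusive is 103 days; tolling adds 103 days: March 8, 2015 + 103 days = June 19, 2015.
Tolling adds 63 days: June 19, 2015 + 63 days = August 21, 2015.

August 21, 2015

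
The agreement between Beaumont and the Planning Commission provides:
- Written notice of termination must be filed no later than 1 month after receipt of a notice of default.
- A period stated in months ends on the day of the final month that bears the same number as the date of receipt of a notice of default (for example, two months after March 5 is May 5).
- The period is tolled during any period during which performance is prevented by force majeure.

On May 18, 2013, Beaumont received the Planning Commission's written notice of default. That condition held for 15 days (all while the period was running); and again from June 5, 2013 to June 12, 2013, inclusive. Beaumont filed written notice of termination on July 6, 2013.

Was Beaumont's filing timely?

1 month after May 18, 2013 is June 18, 2013.
Tolling adds 15 days: June 18, 2013 + 15 days = July 3, 2013.
From June 5, 2013 through June 12, 2013 inclusive is 8 days; tolling adds 8 days: July 3, 2013 + 8 days = July 11, 2013.
The deadline is July 11, 2013; the filing on July 6, 2013 is on or before that date.

Yes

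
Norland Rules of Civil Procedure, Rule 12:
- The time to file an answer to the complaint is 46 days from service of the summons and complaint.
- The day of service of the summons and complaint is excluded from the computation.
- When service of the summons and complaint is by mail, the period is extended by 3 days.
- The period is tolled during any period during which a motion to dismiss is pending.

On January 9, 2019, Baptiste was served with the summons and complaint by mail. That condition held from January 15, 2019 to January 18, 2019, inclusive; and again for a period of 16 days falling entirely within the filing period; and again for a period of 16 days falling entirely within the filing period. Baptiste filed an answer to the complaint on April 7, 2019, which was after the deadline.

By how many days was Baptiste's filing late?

3 days

46 days after January 9, 2019 is February 24, 2019.
Service was by mail, adding 3 days: February 24, 2019 + 3 days = February 27, 2019.
From January 15, 2019 through January 18, 2019 inclusive is 4 days; tolling adds 4 days: February 27, 2019 + 4 days = March 3, 2019.
Tolling adds 16 days: March 3, 2019 + 16 days = March 19, 2019.
Tolling adds 16 days: March 19, 2019 + 16 days = April 4, 2019.
The deadline is April 4, 2019; from April 4, 2019 to April 7, 2019 is 3 days.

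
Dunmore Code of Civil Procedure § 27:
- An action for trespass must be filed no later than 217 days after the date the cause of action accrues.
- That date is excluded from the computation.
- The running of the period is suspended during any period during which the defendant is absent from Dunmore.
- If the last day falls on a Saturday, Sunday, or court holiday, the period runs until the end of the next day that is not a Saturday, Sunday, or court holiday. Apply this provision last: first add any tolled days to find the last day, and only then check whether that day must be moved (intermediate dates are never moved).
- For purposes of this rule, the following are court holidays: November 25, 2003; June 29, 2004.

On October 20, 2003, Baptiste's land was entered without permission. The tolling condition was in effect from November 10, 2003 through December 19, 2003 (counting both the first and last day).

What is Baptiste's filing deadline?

217 days after October 20, 2003 is May 24, 2004.
From November 10, 2003 through December 19, 2003 inclusive is 40 days; tolling adds 40 days: May 24, 2004 + 40 days = July 3, 2004.
July 3, 2004 is Saturday; July 4, 2004 is Sunday. The next qualifying day is July 5, 2004.

July 5, 2004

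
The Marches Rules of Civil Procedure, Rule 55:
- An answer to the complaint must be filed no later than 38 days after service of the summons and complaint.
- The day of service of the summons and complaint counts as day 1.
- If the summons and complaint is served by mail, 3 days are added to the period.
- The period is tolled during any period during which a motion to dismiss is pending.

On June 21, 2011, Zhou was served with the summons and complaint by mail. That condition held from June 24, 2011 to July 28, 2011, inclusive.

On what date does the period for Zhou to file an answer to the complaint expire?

September 4, 2011

Counting June 21, 2011 as day 1, day 38 is July 28, 2011.
Service was by mail, adding 3 days: July 28, 2011 + 3 days = July 31, 2011.
From June 24, 2011 through July 28, 2011 inclusive is 35 days; tolling adds 35 days: July 31, 2011 + 35 days = September 4, 2011.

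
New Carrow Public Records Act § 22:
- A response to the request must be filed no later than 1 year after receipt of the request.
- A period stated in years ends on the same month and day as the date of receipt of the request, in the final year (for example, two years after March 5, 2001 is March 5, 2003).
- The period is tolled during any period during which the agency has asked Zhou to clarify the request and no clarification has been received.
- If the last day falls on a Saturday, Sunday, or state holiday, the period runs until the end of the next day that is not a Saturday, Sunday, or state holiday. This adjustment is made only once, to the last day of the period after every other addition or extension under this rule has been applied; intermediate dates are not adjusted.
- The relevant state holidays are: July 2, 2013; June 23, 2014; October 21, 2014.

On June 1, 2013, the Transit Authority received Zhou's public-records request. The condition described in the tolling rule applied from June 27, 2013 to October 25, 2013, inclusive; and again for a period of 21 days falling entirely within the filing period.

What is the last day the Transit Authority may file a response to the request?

1 year after June 1, 2013 is June 1, 2014.
From June 27, 2013 through October 25, 2013 inclusive is 121 days; tolling adds 121 days: June 1, 2014 + 121 days = September 30, 2014.
Tolling adds 21 days: September 30, 2014 + 21 days = October 21, 2014.
October 21, 2014 is a listed holiday. The next qualifying day is October 22, 2014.

October 22, 2014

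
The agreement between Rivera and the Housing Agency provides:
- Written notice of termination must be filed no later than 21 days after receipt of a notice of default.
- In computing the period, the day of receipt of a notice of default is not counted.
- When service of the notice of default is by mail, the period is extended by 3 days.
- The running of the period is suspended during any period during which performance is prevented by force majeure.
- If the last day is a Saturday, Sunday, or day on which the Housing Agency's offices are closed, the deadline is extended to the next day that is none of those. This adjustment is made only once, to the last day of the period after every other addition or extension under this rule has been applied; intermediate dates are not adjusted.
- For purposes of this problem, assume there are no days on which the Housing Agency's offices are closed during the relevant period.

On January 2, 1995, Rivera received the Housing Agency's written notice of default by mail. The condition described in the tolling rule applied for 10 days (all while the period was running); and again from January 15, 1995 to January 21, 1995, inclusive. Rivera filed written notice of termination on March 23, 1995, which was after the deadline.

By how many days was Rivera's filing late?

38 days

21 days after January 2, 1995 is January 23, 1995.
Service was by mail, adding 3 days: January 23, 1995 + 3 days = January 26, 1995.
Tolling adds 10 days: January 26, 1995 + 10 days = February 5, 1995.
From January 15, 1995 through January 21, 1995 inclusive is 7 days; tolling adds 7 days: February 5, 1995 + 7 days = February 12, 1995.
February 12, 1995 is Sunday. The next qualifying day is February 13, 1995.
The deadline is February 13, 1995; from February 13, 1995 to March 23, 1995 is 38 days.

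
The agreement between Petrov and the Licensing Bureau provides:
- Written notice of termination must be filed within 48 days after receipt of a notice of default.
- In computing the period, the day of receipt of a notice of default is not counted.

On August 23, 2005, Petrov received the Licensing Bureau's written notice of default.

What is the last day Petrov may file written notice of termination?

October 10, 2005

48 days after August 23, 2005 is October 10, 2005.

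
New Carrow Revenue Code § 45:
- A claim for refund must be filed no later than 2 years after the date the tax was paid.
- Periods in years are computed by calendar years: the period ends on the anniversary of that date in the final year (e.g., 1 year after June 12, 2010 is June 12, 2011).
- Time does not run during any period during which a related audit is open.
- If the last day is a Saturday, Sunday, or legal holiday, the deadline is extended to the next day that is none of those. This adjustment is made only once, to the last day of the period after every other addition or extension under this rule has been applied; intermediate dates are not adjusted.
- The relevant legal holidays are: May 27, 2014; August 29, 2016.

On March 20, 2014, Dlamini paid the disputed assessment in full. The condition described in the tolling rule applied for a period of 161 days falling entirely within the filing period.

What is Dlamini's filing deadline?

2 years after March 20, 2014 is March 20, 2016.
Tolling adds 161 days: March 20, 2016 + 161 days = August 28, 2016.
August 28, 2016 is Sunday; August 29, 2016 is a listed holiday. The next qualifying day is August 30, 2016.

August 30, 2016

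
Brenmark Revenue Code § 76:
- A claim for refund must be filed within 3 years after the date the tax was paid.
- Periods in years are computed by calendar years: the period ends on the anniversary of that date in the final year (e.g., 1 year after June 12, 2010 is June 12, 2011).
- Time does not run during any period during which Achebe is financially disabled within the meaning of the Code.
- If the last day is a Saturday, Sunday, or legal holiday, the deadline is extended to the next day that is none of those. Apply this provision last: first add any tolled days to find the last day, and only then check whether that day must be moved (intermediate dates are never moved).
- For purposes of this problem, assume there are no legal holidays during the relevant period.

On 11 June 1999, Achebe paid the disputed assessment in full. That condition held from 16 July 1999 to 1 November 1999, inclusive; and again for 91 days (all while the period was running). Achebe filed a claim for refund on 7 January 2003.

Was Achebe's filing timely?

No

3 years after 11 June 1999 is June 11, 2002.
From July 16, 1999 through November 1, 1999 inclusive is 109 days; tolling adds 109 days: June 11, 2002 + 109 days = September 28, 2002.
Tolling adds 91 days: September 28, 2002 + 91 days = December 28, 2002.
December 28, 2002 is Saturday; December 29, 2002 is Sunday. The next qualifying day is December 30, 2002.
The deadline is December 30, 2002; the filing on January 7, 2003 is after that date.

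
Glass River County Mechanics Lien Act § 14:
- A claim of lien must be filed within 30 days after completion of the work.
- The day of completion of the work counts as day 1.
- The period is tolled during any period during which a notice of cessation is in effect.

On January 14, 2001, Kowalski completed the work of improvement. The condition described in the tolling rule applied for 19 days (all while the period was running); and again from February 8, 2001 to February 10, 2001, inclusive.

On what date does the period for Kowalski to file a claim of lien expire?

March 6, 2001

Counting January 14, 2001 as day 1, day 30 is February 12, 2001.
Tolling adds 19 days: February 12, 2001 + 19 days = March 3, 2001.
From February 8, 2001 through February 10, 2001 inclusive is 3 days; tolling adds 3 days: March 3, 2001 + 3 days = March 6, 2001.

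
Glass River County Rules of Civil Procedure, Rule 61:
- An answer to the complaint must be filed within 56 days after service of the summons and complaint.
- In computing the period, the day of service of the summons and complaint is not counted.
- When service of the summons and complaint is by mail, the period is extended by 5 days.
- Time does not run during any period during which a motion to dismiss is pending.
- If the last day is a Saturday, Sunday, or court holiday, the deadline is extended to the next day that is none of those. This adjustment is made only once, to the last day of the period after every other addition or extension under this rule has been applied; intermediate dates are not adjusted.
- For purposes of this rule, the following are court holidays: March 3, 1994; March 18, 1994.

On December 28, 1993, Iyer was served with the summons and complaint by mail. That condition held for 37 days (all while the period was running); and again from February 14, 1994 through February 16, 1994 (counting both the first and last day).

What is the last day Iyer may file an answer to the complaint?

April 8, 1994

56 days after December 28, 1993 is February 22, 1994.
Service was by mail, adding 5 days: February 22, 1994 + 5 days = February 27, 1994.
Tolling adds 37 days: February 27, 1994 + 37 days = April 5, 1994.
From February 14, 1994 through February 16, 1994 inclusive is 3 days; tolling adds 3 days: April 5, 1994 + 3 days = April 8, 1994.
April 8, 1994 is a Friday and not a court holiday, so no extension applies.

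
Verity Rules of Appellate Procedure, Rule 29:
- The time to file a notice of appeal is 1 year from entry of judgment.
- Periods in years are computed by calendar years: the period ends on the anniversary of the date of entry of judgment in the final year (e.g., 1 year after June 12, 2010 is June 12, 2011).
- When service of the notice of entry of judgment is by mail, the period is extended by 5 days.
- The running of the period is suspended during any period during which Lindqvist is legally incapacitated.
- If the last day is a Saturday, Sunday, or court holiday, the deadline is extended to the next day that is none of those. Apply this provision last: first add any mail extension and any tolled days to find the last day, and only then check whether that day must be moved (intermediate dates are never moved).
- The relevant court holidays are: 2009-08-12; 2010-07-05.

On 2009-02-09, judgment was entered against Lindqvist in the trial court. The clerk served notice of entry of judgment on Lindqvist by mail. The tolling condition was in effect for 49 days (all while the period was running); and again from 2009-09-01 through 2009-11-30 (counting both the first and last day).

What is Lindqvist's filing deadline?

1 year after 2009-02-09 is February 9, 2010.
Service was by mail, adding 5 days: February 9, 2010 + 5 days = February 14, 2010.
Tolling adds 49 days: February 14, 2010 + 49 days = April 4, 2010.
From September 1, 2009 through November 30, 2009 inclusive is 91 days; tolling adds 91 days: April 4, 2010 + 91 days = July 4, 2010.
July 4, 2010 is Sunday; July 5, 2010 is a listed holiday. The next qualifying day is July 6, 2010.

July 6, 2010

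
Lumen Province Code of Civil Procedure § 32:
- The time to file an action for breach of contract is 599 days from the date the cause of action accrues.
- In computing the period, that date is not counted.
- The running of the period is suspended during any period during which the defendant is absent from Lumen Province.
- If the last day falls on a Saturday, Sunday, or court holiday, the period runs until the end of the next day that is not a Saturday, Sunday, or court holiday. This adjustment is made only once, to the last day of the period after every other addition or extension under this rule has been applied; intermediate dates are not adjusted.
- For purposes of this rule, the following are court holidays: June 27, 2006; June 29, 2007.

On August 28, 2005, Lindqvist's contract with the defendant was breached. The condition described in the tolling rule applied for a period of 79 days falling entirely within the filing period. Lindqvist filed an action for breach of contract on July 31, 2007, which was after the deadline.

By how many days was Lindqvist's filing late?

22 days

599 days after August 28, 2005 is April 19, 2007.
Tolling adds 79 days: April 19, 2007 + 79 days = July 7, 2007.
July 7, 2007 is Saturday; July 8, 2007 is Sunday. The next qualifying day is July 9, 2007.
The deadline is July 9, 2007; from July 9, 2007 to July 31, 2007 is 22 days.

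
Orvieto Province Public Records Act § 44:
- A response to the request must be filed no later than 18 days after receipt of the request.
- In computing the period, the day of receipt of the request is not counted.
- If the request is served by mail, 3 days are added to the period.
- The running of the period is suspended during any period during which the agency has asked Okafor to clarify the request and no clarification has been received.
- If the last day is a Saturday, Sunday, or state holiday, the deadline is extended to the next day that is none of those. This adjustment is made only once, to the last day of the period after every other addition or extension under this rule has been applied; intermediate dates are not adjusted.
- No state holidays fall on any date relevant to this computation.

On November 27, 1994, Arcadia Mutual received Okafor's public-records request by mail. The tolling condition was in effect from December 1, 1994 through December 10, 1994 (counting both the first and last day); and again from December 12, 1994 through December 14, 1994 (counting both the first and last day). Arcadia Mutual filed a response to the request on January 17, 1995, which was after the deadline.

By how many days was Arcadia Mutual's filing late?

18 days after November 27, 1994 is December 15, 1994.
Service was by mail, adding 3 days: December 15, 1994 + 3 days = December 18, 1994.
From December 1, 1994 through December 10, 1994 inclusive is 10 days; tolling adds 10 days: December 18, 1994 + 10 days = December 28, 1994.
From December 12, 1994 through December 14, 1994 inclusive is 3 days; tolling adds 3 days: December 28, 1994 + 3 days = December 31, 1994.
December 31, 1994 is Saturday; January 1, 1995 is Sunday. The next qualifying day is January 2, 1995.
The deadline is January 2, 1995; from January 2, 1995 to January 17, 1995 is 15 days.

15 days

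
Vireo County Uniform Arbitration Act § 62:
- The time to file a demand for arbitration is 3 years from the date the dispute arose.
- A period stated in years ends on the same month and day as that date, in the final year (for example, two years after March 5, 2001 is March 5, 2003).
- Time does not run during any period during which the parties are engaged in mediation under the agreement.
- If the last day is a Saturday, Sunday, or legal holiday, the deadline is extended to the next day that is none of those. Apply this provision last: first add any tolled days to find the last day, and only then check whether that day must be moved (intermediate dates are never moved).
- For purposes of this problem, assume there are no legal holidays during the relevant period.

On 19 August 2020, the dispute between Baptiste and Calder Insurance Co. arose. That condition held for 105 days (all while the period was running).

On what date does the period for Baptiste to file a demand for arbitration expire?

December 4, 2023

3 years after 19 August 2020 is August 19, 2023.
Tolling adds 105 days: August 19, 2023 + 105 days = December 2, 2023.
December 2, 2023 is Saturday; December 3, 2023 is Sunday. The next qualifying day is December 4, 2023.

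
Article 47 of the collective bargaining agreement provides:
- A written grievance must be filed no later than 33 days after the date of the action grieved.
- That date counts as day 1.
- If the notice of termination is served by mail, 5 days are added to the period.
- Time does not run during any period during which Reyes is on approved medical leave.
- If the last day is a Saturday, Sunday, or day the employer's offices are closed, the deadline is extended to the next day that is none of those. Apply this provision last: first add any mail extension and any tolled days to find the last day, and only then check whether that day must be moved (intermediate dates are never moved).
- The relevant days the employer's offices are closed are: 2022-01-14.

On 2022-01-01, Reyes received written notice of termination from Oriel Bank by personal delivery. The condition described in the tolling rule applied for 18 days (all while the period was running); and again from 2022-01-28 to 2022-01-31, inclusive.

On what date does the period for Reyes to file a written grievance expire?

Counting 2022-01-01 as day 1, day 33 is February 2, 2022.
Service was not by mail, so no mail extension applies.
Tolling adds 18 days: February 2, 2022 + 18 days = February 20, 2022.
From January 28, 2022 through January 31, 2022 inclusive is 4 days; tolling adds 4 days: February 20, 2022 + 4 days = February 24, 2022.
February 24, 2022 is a Thursday and not a day the employer's offices are closed, so no extension applies.

February 24, 2022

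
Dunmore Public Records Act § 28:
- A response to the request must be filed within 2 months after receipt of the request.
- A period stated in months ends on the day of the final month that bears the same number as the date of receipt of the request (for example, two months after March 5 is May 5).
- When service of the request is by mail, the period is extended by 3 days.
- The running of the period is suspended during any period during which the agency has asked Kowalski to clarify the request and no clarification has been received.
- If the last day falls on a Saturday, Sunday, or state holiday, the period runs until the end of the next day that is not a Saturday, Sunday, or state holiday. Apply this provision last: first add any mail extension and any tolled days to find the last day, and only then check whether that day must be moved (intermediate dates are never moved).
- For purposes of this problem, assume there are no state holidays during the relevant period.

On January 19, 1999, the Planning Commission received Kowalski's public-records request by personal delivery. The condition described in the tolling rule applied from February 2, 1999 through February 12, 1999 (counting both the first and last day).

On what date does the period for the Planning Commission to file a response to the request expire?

March 30, 1999

2 months after January 19, 1999 is March 19, 1999.
Service was not by mail, so no mail extension applies.
From February 2, 1999 through February 12, 1999 inclusive is 11 days; tolling adds 11 days: March 19, 1999 + 11 days = March 30, 1999.
March 30, 1999 is a Tuesday and not a state holiday, so no extension applies.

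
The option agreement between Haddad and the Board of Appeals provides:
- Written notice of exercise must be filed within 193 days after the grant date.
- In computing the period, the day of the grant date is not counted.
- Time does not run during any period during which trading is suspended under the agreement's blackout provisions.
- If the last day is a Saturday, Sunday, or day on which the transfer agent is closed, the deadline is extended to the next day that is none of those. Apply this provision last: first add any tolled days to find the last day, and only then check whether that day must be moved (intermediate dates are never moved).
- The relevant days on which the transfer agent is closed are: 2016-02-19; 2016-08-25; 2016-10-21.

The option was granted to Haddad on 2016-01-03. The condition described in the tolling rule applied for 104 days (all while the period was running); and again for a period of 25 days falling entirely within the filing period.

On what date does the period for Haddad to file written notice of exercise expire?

November 21, 2016

193 days after 2016-01-03 is July 14, 2016.
Tolling adds 104 days: July 14, 2016 + 104 days = October 26, 2016.
Tolling adds 25 days: October 26, 2016 + 25 days = November 20, 2016.
November 20, 2016 is Sunday. The next qualifying day is November 21, 2016.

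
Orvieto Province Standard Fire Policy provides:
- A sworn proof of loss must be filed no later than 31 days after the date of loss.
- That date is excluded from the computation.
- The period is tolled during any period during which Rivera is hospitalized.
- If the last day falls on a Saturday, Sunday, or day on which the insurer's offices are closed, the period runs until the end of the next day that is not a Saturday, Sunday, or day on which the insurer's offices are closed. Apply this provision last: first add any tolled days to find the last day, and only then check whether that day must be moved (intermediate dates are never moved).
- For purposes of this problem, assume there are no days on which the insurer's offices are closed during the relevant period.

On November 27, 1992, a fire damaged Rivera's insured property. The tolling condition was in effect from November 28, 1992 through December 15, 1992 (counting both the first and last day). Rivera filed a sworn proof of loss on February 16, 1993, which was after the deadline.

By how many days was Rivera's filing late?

32 days

31 days after November 27, 1992 is December 28, 1992.
From November 28, 1992 through December 15, 1992 inclusive is 18 days; tolling adds 18 days: December 28, 1992 + 18 days = January 15, 1993.
January 15, 1993 is a Friday and not a day on which the insurer's offices are closed, so no extension applies.
The deadline is January 15, 1993; from January 15, 1993 to February 16, 1993 is 32 days.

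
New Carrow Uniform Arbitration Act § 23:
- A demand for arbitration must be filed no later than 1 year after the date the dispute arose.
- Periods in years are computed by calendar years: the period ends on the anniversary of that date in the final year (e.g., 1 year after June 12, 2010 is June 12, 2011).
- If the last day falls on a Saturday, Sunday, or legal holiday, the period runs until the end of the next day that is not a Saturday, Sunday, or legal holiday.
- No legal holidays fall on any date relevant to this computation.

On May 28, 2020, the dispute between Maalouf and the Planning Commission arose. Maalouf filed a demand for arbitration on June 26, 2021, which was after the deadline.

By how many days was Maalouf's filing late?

1 year after May 28, 2020 is May 28, 2021.
May 28, 2021 is a Friday and not a legal holiday, so no extension applies.
The deadline is May 28, 2021; from May 28, 2021 to June 26, 2021 is 29 days.

29 days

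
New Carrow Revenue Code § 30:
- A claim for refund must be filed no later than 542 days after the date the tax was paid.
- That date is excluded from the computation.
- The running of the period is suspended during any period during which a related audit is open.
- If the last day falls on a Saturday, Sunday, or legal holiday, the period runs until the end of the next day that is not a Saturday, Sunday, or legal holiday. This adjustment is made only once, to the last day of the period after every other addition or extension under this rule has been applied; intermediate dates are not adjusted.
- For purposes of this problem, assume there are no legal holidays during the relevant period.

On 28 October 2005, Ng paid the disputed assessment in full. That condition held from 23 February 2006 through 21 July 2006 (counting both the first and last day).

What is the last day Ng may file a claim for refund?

September 19, 2007

542 days after 28 October 2005 is April 23, 2007.
From February 23, 2006 through July 21, 2006 inclusive is 149 days; tolling adds 149 days: April 23, 2007 + 149 days = September 19, 2007.
September 19, 2007 is a Wednesday and not a legal holiday, so no extension applies.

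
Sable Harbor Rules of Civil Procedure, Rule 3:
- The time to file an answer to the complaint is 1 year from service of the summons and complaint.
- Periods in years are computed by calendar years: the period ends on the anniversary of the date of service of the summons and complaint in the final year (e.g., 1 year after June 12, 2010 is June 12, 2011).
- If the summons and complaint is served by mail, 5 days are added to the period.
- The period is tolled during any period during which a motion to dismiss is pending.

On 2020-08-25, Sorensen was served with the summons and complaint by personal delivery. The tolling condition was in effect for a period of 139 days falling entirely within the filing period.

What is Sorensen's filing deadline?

January 11, 2022

1 year after 2020-08-25 is August 25, 2021.
Service was not by mail, so no mail extension applies.
Tolling adds 139 days: August 25, 2021 + 139 days = January 11, 2022.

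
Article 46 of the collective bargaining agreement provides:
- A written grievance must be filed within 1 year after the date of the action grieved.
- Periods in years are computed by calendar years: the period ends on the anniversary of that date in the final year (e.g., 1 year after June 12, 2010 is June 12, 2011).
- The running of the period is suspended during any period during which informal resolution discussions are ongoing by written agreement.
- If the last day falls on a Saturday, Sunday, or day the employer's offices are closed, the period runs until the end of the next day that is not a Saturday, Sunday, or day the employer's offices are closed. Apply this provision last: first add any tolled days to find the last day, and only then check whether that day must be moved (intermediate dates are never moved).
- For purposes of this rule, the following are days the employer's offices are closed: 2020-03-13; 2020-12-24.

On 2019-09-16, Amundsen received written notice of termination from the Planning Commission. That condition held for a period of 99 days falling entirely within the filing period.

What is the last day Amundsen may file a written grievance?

December 25, 2020

1 year after 2019-09-16 is September 16, 2020.
Tolling adds 99 days: September 16, 2020 + 99 days = December 24, 2020.
December 24, 2020 is a listed holiday. The next qualifying day is December 25, 2020.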